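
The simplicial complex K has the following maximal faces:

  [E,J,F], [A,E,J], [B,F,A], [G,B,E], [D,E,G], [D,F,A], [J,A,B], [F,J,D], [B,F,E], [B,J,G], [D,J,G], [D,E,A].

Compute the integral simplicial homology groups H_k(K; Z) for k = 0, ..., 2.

H_0 ≅ Z,  H_1 ≅ Z/2,  H_2 = 0.

Take the total order A < B < D < E < F < G < J on the vertex set. Then K (dimension 2) consists of the simplices:

  0-simplices (7): A, B, D, E, F, G, J
  1-simplices (18): AB, AD, AE, AF, AJ, BE, BF, BG, BJ, DE, DF, DG, DJ, EF, EG, EJ, FJ, GJ
  2-simplices (12): ABF, ABJ, ADE, ADF, AEJ, BEF, BEG, BGJ, DEG, DFJ, DGJ, EFJ

Hence C_0 ≅ Z^7, C_1 ≅ Z^18, C_2 ≅ Z^12.

The boundary map ∂_1: C_1 → C_0 sends each edge [p,q] (with p < q) to q − p.
As a 7×18 matrix over Z this has rank 6, with invariant factors (1,1,1,1,1,1).

Boundary ∂_2: C_2 → C_1 maps a triangle to the signed sum of its edges. For instance
  ∂ABF = BF − AF + AB,
  ∂BEG = EG − BG + BE.
As a 18×12 matrix over Z this has rank 12, with invariant factors (1,1,1,1,1,1,1,1,1,1,1,2).

Reading off H_k = ker ∂_k / im ∂_{k+1}:

  H_0: rank C_0 − rank ∂_1 = 7 − 6 = 1, and the invariant factors of ∂_1 are all 1, so H_0 ≅ Z.
  H_1: rank ker ∂_1 − rank ∂_2 = (18 − 6) − 12 = 0, and ∂_2 has invariant factor 2 > 1, so H_1 ≅ Z/2.
  H_2: rank ker ∂_2 − rank ∂_3 = (12 − 12) − 0 = 0, and there is no ∂_3, so H_2 ≅ 0.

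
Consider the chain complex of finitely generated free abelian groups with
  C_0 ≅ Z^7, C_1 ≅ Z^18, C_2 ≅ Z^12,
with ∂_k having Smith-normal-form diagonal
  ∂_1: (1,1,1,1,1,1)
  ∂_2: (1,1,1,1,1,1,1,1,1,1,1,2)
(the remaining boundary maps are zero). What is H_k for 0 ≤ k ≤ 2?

H_0: b_0 = 7 − 0 − 6 = 1; torsion from ∂_1 factors > 1: none. So H_0 ≅ Z.
H_1: b_1 = 18 − 6 − 12 = 0; torsion from ∂_2 factors > 1: [2]. So H_1 ≅ Z/2.
H_2: b_2 = 12 − 12 − 0 = 0; torsion from ∂_3 factors > 1: none. So H_2 ≅ 0.

H_0 ≅ Z,  H_1 ≅ Z/2,  H_2 = 0.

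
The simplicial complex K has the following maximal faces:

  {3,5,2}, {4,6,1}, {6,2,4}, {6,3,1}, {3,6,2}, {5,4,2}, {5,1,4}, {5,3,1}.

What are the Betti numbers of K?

b_0 = 1, b_1 = 0, b_2 = 1.

Take the total order 1 < 2 < 3 < 4 < 5 < 6 on the vertex set. Then K (dimension 2) consists of the simplices:

  0-simplices (6): [1], [2], [3], [4], [5], [6]
  1-simplices (12): [1,3], [1,4], [1,5], [1,6], [2,3], [2,4], [2,5], [2,6], [3,5], [3,6], [4,5], [4,6]
  2-simplices (8): [1,3,5], [1,3,6], [1,4,5], [1,4,6], [2,3,5], [2,3,6], [2,4,5], [2,4,6]

Hence C_0 ≅ Z^6, C_1 ≅ Z^12, C_2 ≅ Z^8.

The boundary map ∂_1: C_1 → C_0 maps an edge to its endpoints' difference, ∂[p,q] = q − p. For instance
  ∂[1,6] = [6] − [1].
This gives a 6×12 integer matrix of rank 5; reducing to Smith normal form yields diagonal entries (1,1,1,1,1).

The boundary map ∂_2: C_2 → C_1 maps a triangle to the signed sum of its edges. For instance
  ∂[1,3,5] = [3,5] − [1,5] + [1,3],
  ∂[2,3,5] = [3,5] − [2,5] + [2,3].
The 12×8 boundary matrix has rank 7 and Smith normal form diag(1,1,1,1,1,1,1).

Now H_k = ker ∂_k / im ∂_{k+1}, so:

  H_0: rank C_0 − rank ∂_1 = 6 − 5 = 1, and the invariant factors of ∂_1 are all 1, so H_0 ≅ Z.
  H_1: rank ker ∂_1 − rank ∂_2 = (12 − 5) − 7 = 0, and the invariant factors of ∂_2 are all 1, so H_1 ≅ 0.
  H_2: rank ker ∂_2 − rank ∂_3 = (8 − 7) − 0 = 1, and there is no ∂_3, so H_2 ≅ Z.

Hence the Betti numbers are b_0 = 1, b_1 = 0, b_2 = 1.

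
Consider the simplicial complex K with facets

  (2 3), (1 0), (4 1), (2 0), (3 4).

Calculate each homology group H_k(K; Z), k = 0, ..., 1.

H_0 ≅ Z,  H_1 ≅ Z.

Order the vertices as 0 < 1 < 2 < 3 < 4. Listing each simplex with vertices in this order, K has dimension 1 with simplices:

  0-simplices (5): [0], [1], [2], [3], [4]
  1-simplices (5): [0,1], [0,2], [1,4], [2,3], [3,4]

so the chain groups are C_0 ≅ Z^5, C_1 ≅ Z^5.

The boundary map ∂_1: C_1 → C_0 maps an edge to its endpoints' difference, ∂[p,q] = q − p.
The 5×5 boundary matrix has rank 4 and Smith normal form diag(1,1,1,1).

Now H_k = ker ∂_k / im ∂_{k+1}, so:

  H_0: rank C_0 − rank ∂_1 = 5 − 4 = 1, and the invariant factors of ∂_1 are all 1, so H_0 ≅ Z.
  H_1: rank ker ∂_1 − rank ∂_2 = (5 − 4) − 0 = 1, and there is no ∂_2, so H_1 ≅ Z.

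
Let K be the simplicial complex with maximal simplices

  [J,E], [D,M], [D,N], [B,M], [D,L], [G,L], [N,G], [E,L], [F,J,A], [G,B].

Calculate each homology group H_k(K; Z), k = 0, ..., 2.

Order the vertices as A < B < D < E < F < G < J < L < M < N. Listing each simplex with vertices in this order, K has dimension 2 with simplices:

  0-simplices (10): A, B, D, E, F, G, J, L, M, N
  1-simplices (12): AF, AJ, BG, BM, DL, DM, DN, EJ, EL, FJ, GL, GN
  2-simplices (1): AFJ

giving chain groups C_0 ≅ Z^10, C_1 ≅ Z^12, C_2 ≅ Z^1.

The boundary map ∂_1: C_1 → C_0 is given by ∂[p,q] = [q] − [p]. For instance
  ∂DL = L − D.
The 10×12 boundary matrix has rank 9 and Smith normal form diag(1,1,1,1,1,1,1,1,1).

∂_2: C_2 → C_1 acts by ∂[p,q,r] = [q,r] − [p,r] + [p,q]. For instance
  ∂AFJ = FJ − AJ + AF.
The 12×1 boundary matrix has rank 1 and Smith normal form diag(1).

Computing H_k = (kernel of ∂_k) / (image of ∂_{k+1}):

  H_0: rank C_0 − rank ∂_1 = 10 − 9 = 1, and the invariant factors of ∂_1 are all 1, so H_0 ≅ Z.
  H_1: rank ker ∂_1 − rank ∂_2 = (12 − 9) − 1 = 2, and the invariant factors of ∂_2 are all 1, so H_1 ≅ Z^2.
  H_2: rank ker ∂_2 − rank ∂_3 = (1 − 1) − 0 = 0, and there is no ∂_3, so H_2 ≅ 0.

H_0 ≅ Z,  H_1 ≅ Z^2,  H_2 = 0.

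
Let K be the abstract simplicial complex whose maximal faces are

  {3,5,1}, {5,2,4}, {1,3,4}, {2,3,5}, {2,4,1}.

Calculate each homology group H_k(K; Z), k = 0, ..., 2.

Take the total order 1 < 2 < 3 < 4 < 5 on the vertex set. Then K (dimension 2) consists of the simplices:

  0-simplices (5): [1], [2], [3], [4], [5]
  1-simplices (10): [1,2], [1,3], [1,4], [1,5], [2,3], [2,4], [2,5], [3,4], [3,5], [4,5]
  2-simplices (5): [1,2,4], [1,3,4], [1,3,5], [2,3,5], [2,4,5]

Hence C_0 ≅ Z^5, C_1 ≅ Z^10, C_2 ≅ Z^5.

∂_1: C_1 → C_0 is given by ∂[p,q] = [q] − [p]. For instance
  ∂[1,2] = [2] − [1].
The resulting 5×10 matrix has rank 4, and its Smith normal form has invariant factors (1,1,1,1).

Boundary ∂_2: C_2 → C_1 sends each 2-simplex [p,q,r] to [q,r] − [p,r] + [p,q]. For instance
  ∂[1,2,4] = [2,4] − [1,4] + [1,2],
  ∂[1,3,4] = [3,4] − [1,4] + [1,3].
This gives a 10×5 integer matrix of rank 5; reducing to Smith normal form yields diagonal entries (1,1,1,1,1).

Computing H_k = (kernel of ∂_k) / (image of ∂_{k+1}):

  H_0: rank C_0 − rank ∂_1 = 5 − 4 = 1, and the invariant factors of ∂_1 are all 1, so H_0 = Z.
  H_1: rank ker ∂_1 − rank ∂_2 = (10 − 4) − 5 = 1, and the invariant factors of ∂_2 are all 1, so H_1 = Z.
  H_2: rank ker ∂_2 − rank ∂_3 = (5 − 5) − 0 = 0, and there is no ∂_3, so H_2 = 0.

(K is a triangulation of the Möbius band.)

H_0 ≅ Z,  H_1 ≅ Z,  H_2 = 0.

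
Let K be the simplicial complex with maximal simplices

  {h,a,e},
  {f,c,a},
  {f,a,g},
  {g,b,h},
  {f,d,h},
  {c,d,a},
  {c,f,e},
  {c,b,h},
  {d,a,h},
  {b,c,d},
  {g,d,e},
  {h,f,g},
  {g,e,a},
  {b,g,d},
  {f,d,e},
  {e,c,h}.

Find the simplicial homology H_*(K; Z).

Order the vertices as a < b < c < d < e < f < g < h. Listing each simplex with vertices in this order, K has dimension 2 with simplices:

  0-simplices (8): a, b, c, d, e, f, g, h
  1-simplices (24): ac, ad, ae, af, ag, ah, bc, bd, bg, bh, cd, ce, cf, ch, de, df, dg, dh, ef, eg, eh, fg, fh, gh
  2-simplices (16): acd, acf, adh, aeg, aeh, afg, bcd, bch, bdg, bgh, cef, ceh, def, deg, dfh, fgh

Hence C_0 ≅ Z^8, C_1 ≅ Z^24, C_2 ≅ Z^16.

∂_1: C_1 → C_0 is given by ∂[p,q] = [q] − [p]. For instance
  ∂bd = d − b.
As a 8×24 matrix over Z this has rank 7, with invariant factors (1,1,1,1,1,1,1).

Boundary ∂_2: C_2 → C_1 acts by ∂[p,q,r] = [q,r] − [p,r] + [p,q]. For instance
  ∂bch = ch − bh + bc,
  ∂deg = eg − dg + de.
This gives a 24×16 integer matrix of rank 15; reducing to Smith normal form yields diagonal entries (1,1,1,1,1,1,1,1,1,1,1,1,1,1,1).

Computing H_k = (kernel of ∂_k) / (image of ∂_{k+1}):

  H_0: rank C_0 − rank ∂_1 = 8 − 7 = 1, and the invariant factors of ∂_1 are all 1, so H_0 = Z.
  H_1: rank ker ∂_1 − rank ∂_2 = (24 − 7) − 15 = 2, and the invariant factors of ∂_2 are all 1, so H_1 = Z^2.
  H_2: rank ker ∂_2 − rank ∂_3 = (16 − 15) − 0 = 1, and there is no ∂_3, so H_2 = Z.

As a check, the Euler characteristic is 8 − 24 + 16 = 0, which agrees with 1 − 2 + 1 = 0.

H_0 ≅ Z,  H_1 ≅ Z^2,  H_2 ≅ Z.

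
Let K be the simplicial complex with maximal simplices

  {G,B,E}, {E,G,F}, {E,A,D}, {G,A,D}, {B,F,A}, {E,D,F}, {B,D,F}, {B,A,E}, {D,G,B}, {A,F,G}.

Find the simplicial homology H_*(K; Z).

H_0 ≅ Z,  H_1 ≅ Z/2,  H_2 = 0.

Take the total order A < B < D < E < F < G on the vertex set. Then K (dimension 2) consists of the simplices:

  0-simplices (6): A, B, D, E, F, G
  1-simplices (15): AB, AD, AE, AF, AG, BD, BE, BF, BG, DE, DF, DG, EF, EG, FG
  2-simplices (10): ABE, ABF, ADE, ADG, AFG, BDF, BDG, BEG, DEF, EFG

Hence C_0 ≅ Z^6, C_1 ≅ Z^15, C_2 ≅ Z^10.

∂_1: C_1 → C_0 maps an edge to its endpoints' difference, ∂[p,q] = q − p.
The resulting 6×15 matrix has rank 5, and its Smith normal form has invariant factors (1,1,1,1,1).

The boundary map ∂_2: C_2 → C_1 acts by ∂[p,q,r] = [q,r] − [p,r] + [p,q]. For instance
  ∂ADG = DG − AG + AD,
  ∂ABF = BF − AF + AB.
The 15×10 boundary matrix has rank 10 and Smith normal form diag(1,1,1,1,1,1,1,1,1,2).

Now H_k = ker ∂_k / im ∂_{k+1}, so:

  H_0: rank C_0 − rank ∂_1 = 6 − 5 = 1, and the invariant factors of ∂_1 are all 1, so H_0 = Z.
  H_1: rank ker ∂_1 − rank ∂_2 = (15 − 5) − 10 = 0, and ∂_2 has invariant factor 2 > 1, so H_1 = Z/2.
  H_2: rank ker ∂_2 − rank ∂_3 = (10 − 10) − 0 = 0, and there is no ∂_3, so H_2 = 0.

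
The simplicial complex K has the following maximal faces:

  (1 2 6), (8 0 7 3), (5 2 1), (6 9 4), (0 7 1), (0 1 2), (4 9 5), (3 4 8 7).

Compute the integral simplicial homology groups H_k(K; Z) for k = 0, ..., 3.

H_0 ≅ Z,  H_1 ≅ Z^2,  H_2 = 0,  H_3 = 0.

Fix the vertex order 0 < 1 < 2 < 3 < 4 < 5 < 6 < 7 < 8 < 9 and write every simplex with vertices in increasing order. Then dim K = 3 and the simplices of K are:

  0-simplices (10): [0], [1], [2], [3], [4], [5], [6], [7], [8], [9]
  1-simplices (22): [0,1], [0,2], [0,3], [0,7], [0,8], [1,2], [1,5], [1,6], [1,7], [2,5], [2,6], [3,4], [3,7], [3,8], [4,5], [4,6], [4,7], [4,8], [4,9], [5,9], [6,9], [7,8]
  2-simplices (13): [0,1,2], [0,1,7], [0,3,7], [0,3,8], [0,7,8], [1,2,5], [1,2,6], [3,4,7], [3,4,8], [3,7,8], [4,5,9], [4,6,9], [4,7,8]
  3-simplices (2): [0,3,7,8], [3,4,7,8]

so the chain groups are C_0 ≅ Z^10, C_1 ≅ Z^22, C_2 ≅ Z^13, C_3 ≅ Z^2.

Boundary ∂_1: C_1 → C_0 sends each edge [p,q] (with p < q) to q − p. For instance
  ∂[6,9] = [9] − [6].
The resulting 10×22 matrix has rank 9, and its Smith normal form has invariant factors (1,1,1,1,1,1,1,1,1).

Boundary ∂_2: C_2 → C_1 sends each 2-simplex [p,q,r] to [q,r] − [p,r] + [p,q]. For instance
  ∂[4,7,8] = [7,8] − [4,8] + [4,7],
  ∂[0,1,7] = [1,7] − [0,7] + [0,1].
The 22×13 boundary matrix has rank 11 and Smith normal form diag(1,1,1,1,1,1,1,1,1,1,1).

The boundary map ∂_3: C_3 → C_2 sends each 3-simplex σ to the alternating sum Σ_i (−1)^i (σ with its i-th vertex removed). For instance
  ∂[3,4,7,8] = [4,7,8] − [3,7,8] + [3,4,8] − [3,4,7],
  ∂[0,3,7,8] = [3,7,8] − [0,7,8] + [0,3,8] − [0,3,7].
The 13×2 boundary matrix has rank 2 and Smith normal form diag(1,1).

Now H_k = ker ∂_k / im ∂_{k+1}, so:

  H_0: rank C_0 − rank ∂_1 = 10 − 9 = 1, and the invariant factors of ∂_1 are all 1, so H_0 ≅ Z.
  H_1: rank ker ∂_1 − rank ∂_2 = (22 − 9) − 11 = 2, and the invariant factors of ∂_2 are all 1, so H_1 ≅ Z^2.
  H_2: rank ker ∂_2 − rank ∂_3 = (13 − 11) − 2 = 0, and the invariant factors of ∂_3 are all 1, so H_2 ≅ 0.
  H_3: rank ker ∂_3 − rank ∂_4 = (2 − 2) − 0 = 0, and there is no ∂_4, so H_3 ≅ 0.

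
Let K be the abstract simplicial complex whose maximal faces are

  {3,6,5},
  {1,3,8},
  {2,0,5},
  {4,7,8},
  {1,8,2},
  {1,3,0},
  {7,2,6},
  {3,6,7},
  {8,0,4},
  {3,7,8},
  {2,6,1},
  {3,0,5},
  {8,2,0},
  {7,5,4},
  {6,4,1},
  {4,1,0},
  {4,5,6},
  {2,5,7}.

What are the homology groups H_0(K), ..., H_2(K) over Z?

Fix the vertex order 0 < 1 < 2 < 3 < 4 < 5 < 6 < 7 < 8 and write every simplex with vertices in increasing order. Then dim K = 2 and the simplices of K are:

  0-simplices (9): [0], [1], [2], [3], [4], [5], [6], [7], [8]
  1-simplices (27): (27 of them)
  2-simplices (18): [0,1,3], [0,1,4], [0,2,5], [0,2,8], [0,3,5], [0,4,8], [1,2,6], [1,2,8], [1,3,8], [1,4,6], [2,5,7], [2,6,7], [3,5,6], [3,6,7], [3,7,8], [4,5,6], [4,5,7], [4,7,8]

so the chain groups are C_0 ≅ Z^9, C_1 ≅ Z^27, C_2 ≅ Z^18.

∂_1: C_1 → C_0 maps an edge to its endpoints' difference, ∂[p,q] = q − p. For instance
  ∂[0,5] = [5] − [0].
This gives a 9×27 integer matrix of rank 8; reducing to Smith normal form yields diagonal entries (1,1,1,1,1,1,1,1).

The boundary map ∂_2: C_2 → C_1 maps a triangle to the signed sum of its edges. For instance
  ∂[2,5,7] = [5,7] − [2,7] + [2,5],
  ∂[0,1,3] = [1,3] − [0,3] + [0,1].
The 27×18 boundary matrix has rank 18 and Smith normal form diag(1,1,1,1,1,1,1,1,1,1,1,1,1,1,1,1,1,2).

From H_k ≅ ker(∂_k) / im(∂_{k+1}) we obtain:

  H_0: rank C_0 − rank ∂_1 = 9 − 8 = 1, and the invariant factors of ∂_1 are all 1, so H_0 = Z.
  H_1: rank ker ∂_1 − rank ∂_2 = (27 − 8) − 18 = 1, and ∂_2 has invariant factor 2 > 1, so H_1 = Z ⊕ Z/2.
  H_2: rank ker ∂_2 − rank ∂_3 = (18 − 18) − 0 = 0, and there is no ∂_3, so H_2 = 0.

As a check, the Euler characteristic is 9 − 27 + 18 = 0, which agrees with 1 − 1 + 0 = 0.

H_0 ≅ Z,  H_1 ≅ Z ⊕ Z/2,  H_2 = 0.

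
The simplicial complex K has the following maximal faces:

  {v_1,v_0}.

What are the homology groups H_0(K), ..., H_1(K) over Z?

H_0 = Z,  H_1 = 0.

Order the vertices as v_0 < v_1. Listing each simplex with vertices in this order, K has dimension 1 with simplices:

  0-simplices (2): [v_0], [v_1]
  1-simplices (1): [v_0,v_1]

Hence C_0 ≅ Z^2, C_1 ≅ Z^1.

The boundary map ∂_1: C_1 → C_0 maps an edge to its endpoints' difference, ∂[p,q] = q − p. For instance
  ∂[v_0,v_1] = [v_1] − [v_0].
As a 2×1 matrix over Z this has rank 1, with invariant factors (1).

From H_k ≅ ker(∂_k) / im(∂_{k+1}) we obtain:

  H_0: rank C_0 − rank ∂_1 = 2 − 1 = 1, and the invariant factors of ∂_1 are all 1, so H_0 ≅ Z.
  H_1: rank ker ∂_1 − rank ∂_2 = (1 − 1) − 0 = 0, and there is no ∂_2, so H_1 ≅ 0.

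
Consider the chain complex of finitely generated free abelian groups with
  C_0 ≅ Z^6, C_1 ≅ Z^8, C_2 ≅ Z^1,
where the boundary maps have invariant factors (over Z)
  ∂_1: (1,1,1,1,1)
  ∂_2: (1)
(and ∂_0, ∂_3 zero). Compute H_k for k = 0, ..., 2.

H_0 = Z,  H_1 = Z^2,  H_2 = 0.

H_0: b_0 = 6 − 0 − 5 = 1; torsion from ∂_1 factors > 1: none. So H_0 = Z.
H_1: b_1 = 8 − 5 − 1 = 2; torsion from ∂_2 factors > 1: none. So H_1 = Z^2.
H_2: b_2 = 1 − 1 − 0 = 0; torsion from ∂_3 factors > 1: none. So H_2 = 0.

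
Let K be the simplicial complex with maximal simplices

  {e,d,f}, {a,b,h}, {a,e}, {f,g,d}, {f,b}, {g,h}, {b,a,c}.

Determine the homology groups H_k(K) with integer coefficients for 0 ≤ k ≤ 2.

H_0 = Z,  H_1 = Z^2,  H_2 = 0.

We work with the vertex ordering a < b < c < d < e < f < g < h. The simplices of K, each written with vertices in increasing order, are:

  0-simplices (8): a, b, c, d, e, f, g, h
  1-simplices (13): ab, ac, ae, ah, bc, bf, bh, de, df, dg, ef, fg, gh
  2-simplices (4): abc, abh, def, dfg

Hence C_0 ≅ Z^8, C_1 ≅ Z^13, C_2 ≅ Z^4.

Boundary ∂_1: C_1 → C_0 sends each edge [p,q] (with p < q) to q − p.
As a 8×13 matrix over Z this has rank 7, with invariant factors (1,1,1,1,1,1,1).

∂_2: C_2 → C_1 maps a triangle to the signed sum of its edges. For instance
  ∂abc = bc − ac + ab,
  ∂abh = bh − ah + ab.
This gives a 13×4 integer matrix of rank 4; reducing to Smith normal form yields diagonal entries (1,1,1,1).

From H_k ≅ ker(∂_k) / im(∂_{k+1}) we obtain:

  H_0: rank C_0 − rank ∂_1 = 8 − 7 = 1, and the invariant factors of ∂_1 are all 1, so H_0 ≅ Z.
  H_1: rank ker ∂_1 − rank ∂_2 = (13 − 7) − 4 = 2, and the invariant factors of ∂_2 are all 1, so H_1 ≅ Z^2.
  H_2: rank ker ∂_2 − rank ∂_3 = (4 − 4) − 0 = 0, and there is no ∂_3, so H_2 ≅ 0.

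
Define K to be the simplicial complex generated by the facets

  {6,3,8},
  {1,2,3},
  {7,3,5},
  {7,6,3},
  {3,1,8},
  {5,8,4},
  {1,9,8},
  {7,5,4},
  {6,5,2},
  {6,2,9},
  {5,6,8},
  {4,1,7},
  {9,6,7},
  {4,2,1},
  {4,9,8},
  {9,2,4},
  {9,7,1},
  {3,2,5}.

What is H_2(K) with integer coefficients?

Order the vertices as 1 < 2 < 3 < 4 < 5 < 6 < 7 < 8 < 9. Listing each simplex with vertices in this order, K has dimension 2 with simplices:

  0-simplices (9): [1], [2], [3], [4], [5], [6], [7], [8], [9]
  1-simplices (27): (27 of them)
  2-simplices (18): [1,2,3], [1,2,4], [1,3,8], [1,4,7], [1,7,9], [1,8,9], [2,3,5], [2,4,9], [2,5,6], [2,6,9], [3,5,7], [3,6,7], [3,6,8], [4,5,7], [4,5,8], [4,8,9], [5,6,8], [6,7,9]

so the chain groups are C_0 ≅ Z^9, C_1 ≅ Z^27, C_2 ≅ Z^18.

∂_1: C_1 → C_0 is given by ∂[p,q] = [q] − [p]. For instance
  ∂[1,9] = [9] − [1].
This gives a 9×27 integer matrix of rank 8; reducing to Smith normal form yields diagonal entries (1,1,1,1,1,1,1,1).

The boundary map ∂_2: C_2 → C_1 maps a triangle to the signed sum of its edges. For instance
  ∂[1,4,7] = [4,7] − [1,7] + [1,4],
  ∂[6,7,9] = [7,9] − [6,9] + [6,7].
The resulting 27×18 matrix has rank 18, and its Smith normal form has invariant factors (1,1,1,1,1,1,1,1,1,1,1,1,1,1,1,1,1,2).

Now H_k = ker ∂_k / im ∂_{k+1}, so:

  H_2: rank ker ∂_2 − rank ∂_3 = (18 − 18) − 0 = 0, and there is no ∂_3, so H_2 = 0.

(K is a triangulation of the Klein bottle.)

H_2 = 0.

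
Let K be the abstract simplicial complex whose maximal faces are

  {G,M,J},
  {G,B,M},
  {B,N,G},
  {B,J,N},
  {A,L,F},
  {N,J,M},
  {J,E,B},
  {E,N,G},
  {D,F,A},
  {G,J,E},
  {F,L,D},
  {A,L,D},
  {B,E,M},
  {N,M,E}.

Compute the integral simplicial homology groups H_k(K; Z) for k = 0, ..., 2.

H_0 ≅ Z^2,  H_1 ≅ Z/2Z,  H_2 ≅ Z.

Take the total order A < B < D < E < F < G < J < L < M < N on the vertex set. Then K (dimension 2) consists of the simplices:

  0-simplices (10): A, B, D, E, F, G, J, L, M, N
  1-simplices (21): AD, AF, AL, BE, BG, BJ, BM, BN, DF, DL, EG, EJ, EM, EN, FL, GJ, GM, GN, JM, JN, MN
  2-simplices (14): ADF, ADL, AFL, BEJ, BEM, BGM, BGN, BJN, DFL, EGJ, EGN, EMN, GJM, JMN

Hence C_0 ≅ Z^10, C_1 ≅ Z^21, C_2 ≅ Z^14.

∂_1: C_1 → C_0 is given by ∂[p,q] = [q] − [p].
The resulting 10×21 matrix has rank 8, and its Smith normal form has invariant factors (1,1,1,1,1,1,1,1).

Boundary ∂_2: C_2 → C_1 maps a triangle to the signed sum of its edges. For instance
  ∂EGJ = GJ − EJ + EG,
  ∂JMN = MN − JN + JM.
As a 21×14 matrix over Z this has rank 13, with invariant factors (1,1,1,1,1,1,1,1,1,1,1,1,2).

From H_k ≅ ker(∂_k) / im(∂_{k+1}) we obtain:

  H_0: rank C_0 − rank ∂_1 = 10 − 8 = 2, and the invariant factors of ∂_1 are all 1, so H_0 ≅ Z^2.
  H_1: rank ker ∂_1 − rank ∂_2 = (21 − 8) − 13 = 0, and ∂_2 has invariant factor 2 > 1, so H_1 ≅ Z/2Z.
  H_2: rank ker ∂_2 − rank ∂_3 = (14 − 13) − 0 = 1, and there is no ∂_3, so H_2 ≅ Z.

(K is a triangulation of the disjoint union of the real projective plane RP^2 and the 2-sphere S^2.)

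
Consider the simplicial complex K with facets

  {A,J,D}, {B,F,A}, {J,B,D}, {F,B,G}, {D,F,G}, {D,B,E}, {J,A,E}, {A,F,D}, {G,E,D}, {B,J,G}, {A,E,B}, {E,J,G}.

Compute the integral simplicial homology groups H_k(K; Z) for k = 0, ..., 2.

H_0 ≅ Z,  H_1 ≅ Z/2Z,  H_2 = 0.

K has 7 vertices, 18 edges, 12 triangles.
rank ∂_0 = 0, rank ∂_1 = 6 ⇒ b_0 = 7 − 0 − 6 = 1; all invariant factors of ∂_1 are 1 so no torsion. So H_0 = Z.
rank ∂_1 = 6, rank ∂_2 = 12 ⇒ b_1 = 18 − 6 − 12 = 0; ∂_2 has invariant factor(s) [2] giving torsion. So H_1 = Z/2Z.
rank ∂_2 = 12, rank ∂_3 = 0 ⇒ b_2 = 12 − 12 − 0 = 0. So H_2 = 0.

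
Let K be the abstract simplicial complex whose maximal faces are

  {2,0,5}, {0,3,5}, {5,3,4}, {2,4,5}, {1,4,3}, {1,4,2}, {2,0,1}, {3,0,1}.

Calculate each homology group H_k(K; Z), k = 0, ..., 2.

H_0 ≅ Z,  H_1 = 0,  H_2 ≅ Z.

Order the vertices as 0 < 1 < 2 < 3 < 4 < 5. Listing each simplex with vertices in this order, K has dimension 2 with simplices:

  0-simplices (6): [0], [1], [2], [3], [4], [5]
  1-simplices (12): [0,1], [0,2], [0,3], [0,5], [1,2], [1,3], [1,4], [2,4], [2,5], [3,4], [3,5], [4,5]
  2-simplices (8): [0,1,2], [0,1,3], [0,2,5], [0,3,5], [1,2,4], [1,3,4], [2,4,5], [3,4,5]

so the chain groups are C_0 ≅ Z^6, C_1 ≅ Z^12, C_2 ≅ Z^8.

∂_1: C_1 → C_0 maps an edge to its endpoints' difference, ∂[p,q] = q − p.
As a 6×12 matrix over Z this has rank 5, with invariant factors (1,1,1,1,1).

The boundary map ∂_2: C_2 → C_1 acts by ∂[p,q,r] = [q,r] − [p,r] + [p,q]. For instance
  ∂[2,4,5] = [4,5] − [2,5] + [2,4],
  ∂[0,2,5] = [2,5] − [0,5] + [0,2].
The resulting 12×8 matrix has rank 7, and its Smith normal form has invariant factors (1,1,1,1,1,1,1).

Computing H_k = (kernel of ∂_k) / (image of ∂_{k+1}):

  H_0: rank C_0 − rank ∂_1 = 6 − 5 = 1, and the invariant factors of ∂_1 are all 1, so H_0 = Z.
  H_1: rank ker ∂_1 − rank ∂_2 = (12 − 5) − 7 = 0, and the invariant factors of ∂_2 are all 1, so H_1 = 0.
  H_2: rank ker ∂_2 − rank ∂_3 = (8 − 7) − 0 = 1, and there is no ∂_3, so H_2 = Z.

(K is a triangulation of the 2-sphere S^2.)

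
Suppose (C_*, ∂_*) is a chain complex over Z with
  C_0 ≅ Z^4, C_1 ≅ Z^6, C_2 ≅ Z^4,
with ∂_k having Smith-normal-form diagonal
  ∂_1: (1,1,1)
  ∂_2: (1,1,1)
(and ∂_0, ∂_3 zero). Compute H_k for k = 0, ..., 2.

H_0 ≅ Z,  H_1 = 0,  H_2 ≅ Z.

H_0: b_0 = 4 − 0 − 3 = 1; torsion from ∂_1 factors > 1: none. So H_0 ≅ Z.
H_1: b_1 = 6 − 3 − 3 = 0; torsion from ∂_2 factors > 1: none. So H_1 ≅ 0.
H_2: b_2 = 4 − 3 − 0 = 1; torsion from ∂_3 factors > 1: none. So H_2 ≅ Z.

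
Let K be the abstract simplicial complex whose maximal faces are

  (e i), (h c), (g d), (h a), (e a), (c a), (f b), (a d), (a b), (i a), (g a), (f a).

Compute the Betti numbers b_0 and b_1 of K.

b_0 = 1, b_1 = 4.

K has 9 vertices, 12 edges.
rank ∂_0 = 0, rank ∂_1 = 8 ⇒ b_0 = 9 − 0 − 8 = 1; all invariant factors of ∂_1 are 1 so no torsion. So H_0 = Z.
rank ∂_1 = 8, rank ∂_2 = 0 ⇒ b_1 = 12 − 8 − 0 = 4. So H_1 = Z^4.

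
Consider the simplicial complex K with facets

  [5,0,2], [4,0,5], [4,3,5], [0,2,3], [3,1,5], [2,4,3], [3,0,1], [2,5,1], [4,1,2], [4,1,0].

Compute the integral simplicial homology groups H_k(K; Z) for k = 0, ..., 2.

H_0 ≅ Z,  H_1 ≅ Z/2Z,  H_2 = 0.

K has 6 vertices, 15 edges, 10 triangles.
rank ∂_0 = 0, rank ∂_1 = 5 ⇒ b_0 = 6 − 0 − 5 = 1; all invariant factors of ∂_1 are 1 so no torsion. So H_0 = Z.
rank ∂_1 = 5, rank ∂_2 = 10 ⇒ b_1 = 15 − 5 − 10 = 0; ∂_2 has invariant factor(s) [2] giving torsion. So H_1 = Z/2Z.
rank ∂_2 = 10, rank ∂_3 = 0 ⇒ b_2 = 10 − 10 − 0 = 0. So H_2 = 0.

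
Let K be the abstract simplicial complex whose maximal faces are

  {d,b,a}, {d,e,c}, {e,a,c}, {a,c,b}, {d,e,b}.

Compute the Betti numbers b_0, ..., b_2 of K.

We work with the vertex ordering a < b < c < d < e. The simplices of K, each written with vertices in increasing order, are:

  0-simplices (5): a, b, c, d, e
  1-simplices (10): ab, ac, ad, ae, bc, bd, be, cd, ce, de
  2-simplices (5): abc, abd, ace, bde, cde

so the chain groups are C_0 ≅ Z^5, C_1 ≅ Z^10, C_2 ≅ Z^5.

The boundary map ∂_1: C_1 → C_0 sends each edge [p,q] (with p < q) to q − p.
As a 5×10 matrix over Z this has rank 4, with invariant factors (1,1,1,1).

∂_2: C_2 → C_1 maps a triangle to the signed sum of its edges. For instance
  ∂abd = bd − ad + ab,
  ∂cde = de − ce + cd.
The 10×5 boundary matrix has rank 5 and Smith normal form diag(1,1,1,1,1).

Reading off H_k = ker ∂_k / im ∂_{k+1}:

  H_0: rank C_0 − rank ∂_1 = 5 − 4 = 1, and the invariant factors of ∂_1 are all 1, so H_0 ≅ Z.
  H_1: rank ker ∂_1 − rank ∂_2 = (10 − 4) − 5 = 1, and the invariant factors of ∂_2 are all 1, so H_1 ≅ Z.
  H_2: rank ker ∂_2 − rank ∂_3 = (5 − 5) − 0 = 0, and there is no ∂_3, so H_2 ≅ 0.

As a check, the Euler characteristic is 5 − 10 + 5 = 0, which agrees with 1 − 1 + 0 = 0.

Hence the Betti numbers are b_0 = 1, b_1 = 1, b_2 = 0.

b_0 = 1, b_1 = 1, b_2 = 0.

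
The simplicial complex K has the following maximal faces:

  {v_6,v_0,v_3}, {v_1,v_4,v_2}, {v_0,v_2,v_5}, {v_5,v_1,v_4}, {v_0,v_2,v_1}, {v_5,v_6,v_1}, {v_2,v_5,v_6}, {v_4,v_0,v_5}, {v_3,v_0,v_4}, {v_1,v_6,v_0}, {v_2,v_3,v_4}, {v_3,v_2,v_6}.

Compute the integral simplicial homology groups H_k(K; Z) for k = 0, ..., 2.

H_0 = Z,  H_1 = Z/2,  H_2 = 0.

Fix the vertex order v_0 < v_1 < v_2 < v_3 < v_4 < v_5 < v_6 and write every simplex with vertices in increasing order. Then dim K = 2 and the simplices of K are:

  0-simplices (7): [v_0], [v_1], [v_2], [v_3], [v_4], [v_5], [v_6]
  1-simplices (18): (18 of them)
  2-simplices (12): (12 of them)

so the chain groups are C_0 ≅ Z^7, C_1 ≅ Z^18, C_2 ≅ Z^12.

∂_1: C_1 → C_0 sends each edge [p,q] (with p < q) to q − p. For instance
  ∂[v_0,v_3] = [v_3] − [v_0].
The 7×18 boundary matrix has rank 6 and Smith normal form diag(1,1,1,1,1,1).

The boundary map ∂_2: C_2 → C_1 maps a triangle to the signed sum of its edges. For instance
  ∂[v_1,v_5,v_6] = [v_5,v_6] − [v_1,v_6] + [v_1,v_5],
  ∂[v_0,v_2,v_5] = [v_2,v_5] − [v_0,v_5] + [v_0,v_2].
The 18×12 boundary matrix has rank 12 and Smith normal form diag(1,1,1,1,1,1,1,1,1,1,1,2).

Reading off H_k = ker ∂_k / im ∂_{k+1}:

  H_0: rank C_0 − rank ∂_1 = 7 − 6 = 1, and the invariant factors of ∂_1 are all 1, so H_0 = Z.
  H_1: rank ker ∂_1 − rank ∂_2 = (18 − 6) − 12 = 0, and ∂_2 has invariant factor 2 > 1, so H_1 = Z/2.
  H_2: rank ker ∂_2 − rank ∂_3 = (12 − 12) − 0 = 0, and there is no ∂_3, so H_2 = 0.

As a check, the Euler characteristic is 7 − 18 + 12 = 1, which agrees with 1 − 0 + 0 = 1.
(K is a triangulation of the real projective plane RP^2.)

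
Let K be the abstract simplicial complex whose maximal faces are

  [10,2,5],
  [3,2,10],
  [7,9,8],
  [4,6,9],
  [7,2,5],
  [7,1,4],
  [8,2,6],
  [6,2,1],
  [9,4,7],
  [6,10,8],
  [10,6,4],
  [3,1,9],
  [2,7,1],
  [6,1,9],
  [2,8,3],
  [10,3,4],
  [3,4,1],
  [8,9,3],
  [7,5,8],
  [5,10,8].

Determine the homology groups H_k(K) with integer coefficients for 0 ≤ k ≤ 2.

Order the vertices as 1 < 2 < 3 < 4 < 5 < 6 < 7 < 8 < 9 < 10. Listing each simplex with vertices in this order, K has dimension 2 with simplices:

  0-simplices (10): [1], [2], [3], [4], [5], [6], [7], [8], [9], [10]
  1-simplices (30): (30 of them)
  2-simplices (20): (20 of them)

giving chain groups C_0 ≅ Z^10, C_1 ≅ Z^30, C_2 ≅ Z^20.

∂_1: C_1 → C_0 maps an edge to its endpoints' difference, ∂[p,q] = q − p. For instance
  ∂[4,7] = [7] − [4].
The 10×30 boundary matrix has rank 9 and Smith normal form diag(1,1,1,1,1,1,1,1,1).

The boundary map ∂_2: C_2 → C_1 maps a triangle to the signed sum of its edges. For instance
  ∂[5,8,10] = [8,10] − [5,10] + [5,8],
  ∂[7,8,9] = [8,9] − [7,9] + [7,8].
The resulting 30×20 matrix has rank 20, and its Smith normal form has invariant factors (1,1,1,1,1,1,1,1,1,1,1,1,1,1,1,1,1,1,1,2).

Computing H_k = (kernel of ∂_k) / (image of ∂_{k+1}):

  H_0: rank C_0 − rank ∂_1 = 10 − 9 = 1, and the invariant factors of ∂_1 are all 1, so H_0 = Z.
  H_1: rank ker ∂_1 − rank ∂_2 = (30 − 9) − 20 = 1, and ∂_2 has invariant factor 2 > 1, so H_1 = Z ⊕ Z/2.
  H_2: rank ker ∂_2 − rank ∂_3 = (20 − 20) − 0 = 0, and there is no ∂_3, so H_2 = 0.

(K is a triangulation of the Klein bottle.)

H_0 ≅ Z,  H_1 ≅ Z ⊕ Z/2,  H_2 = 0.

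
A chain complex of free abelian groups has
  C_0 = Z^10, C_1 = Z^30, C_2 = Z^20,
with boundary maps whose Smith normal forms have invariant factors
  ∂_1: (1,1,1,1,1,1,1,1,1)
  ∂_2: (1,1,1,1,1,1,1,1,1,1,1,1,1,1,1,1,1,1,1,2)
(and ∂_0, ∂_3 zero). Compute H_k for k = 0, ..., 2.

H_0 = Z,  H_1 = Z ⊕ Z/2Z,  H_2 = 0.

H_0: b_0 = 10 − 0 − 9 = 1; torsion from ∂_1 factors > 1: none. So H_0 = Z.
H_1: b_1 = 30 − 9 − 20 = 1; torsion from ∂_2 factors > 1: [2]. So H_1 = Z ⊕ Z/2Z.
H_2: b_2 = 20 − 20 − 0 = 0; torsion from ∂_3 factors > 1: none. So H_2 = 0.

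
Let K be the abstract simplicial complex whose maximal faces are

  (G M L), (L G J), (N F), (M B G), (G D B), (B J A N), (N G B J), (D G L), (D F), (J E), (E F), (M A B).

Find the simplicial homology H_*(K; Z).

H_0 = Z,  H_1 = Z^2,  H_2 = 0,  H_3 = 0.

Order the vertices as A < B < D < E < F < G < J < L < M < N. Listing each simplex with vertices in this order, K has dimension 3 with simplices:

  0-simplices (10): A, B, D, E, F, G, J, L, M, N
  1-simplices (22): AB, AJ, AM, AN, BD, BG, BJ, BM, BN, DF, DG, DL, EF, EJ, FN, GJ, GL, GM, GN, JL, JN, LM
  2-simplices (13): ABJ, ABM, ABN, AJN, BDG, BGJ, BGM, BGN, BJN, DGL, GJL, GJN, GLM
  3-simplices (2): ABJN, BGJN

giving chain groups C_0 ≅ Z^10, C_1 ≅ Z^22, C_2 ≅ Z^13, C_3 ≅ Z^2.

Boundary ∂_1: C_1 → C_0 maps an edge to its endpoints' difference, ∂[p,q] = q − p.
The 10×22 boundary matrix has rank 9 and Smith normal form diag(1,1,1,1,1,1,1,1,1).

Boundary ∂_2: C_2 → C_1 maps a triangle to the signed sum of its edges. For instance
  ∂ABN = BN − AN + AB,
  ∂ABM = BM − AM + AB.
This gives a 22×13 integer matrix of rank 11; reducing to Smith normal form yields diagonal entries (1,1,1,1,1,1,1,1,1,1,1).

∂_3: C_3 → C_2 sends each 3-simplex σ to the alternating sum Σ_i (−1)^i (σ with its i-th vertex removed). For instance
  ∂BGJN = GJN − BJN + BGN − BGJ,
  ∂ABJN = BJN − AJN + ABN − ABJ.
As a 13×2 matrix over Z this has rank 2, with invariant factors (1,1).

Now H_k = ker ∂_k / im ∂_{k+1}, so:

  H_0: rank C_0 − rank ∂_1 = 10 − 9 = 1, and the invariant factors of ∂_1 are all 1, so H_0 = Z.
  H_1: rank ker ∂_1 − rank ∂_2 = (22 − 9) − 11 = 2, and the invariant factors of ∂_2 are all 1, so H_1 = Z^2.
  H_2: rank ker ∂_2 − rank ∂_3 = (13 − 11) − 2 = 0, and the invariant factors of ∂_3 are all 1, so H_2 = 0.
  H_3: rank ker ∂_3 − rank ∂_4 = (2 − 2) − 0 = 0, and there is no ∂_4, so H_3 = 0.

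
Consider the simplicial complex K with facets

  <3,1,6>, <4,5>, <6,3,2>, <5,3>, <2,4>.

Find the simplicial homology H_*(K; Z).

K has 6 vertices, 8 edges, 2 triangles.
rank ∂_0 = 0, rank ∂_1 = 5 ⇒ b_0 = 6 − 0 − 5 = 1; all invariant factors of ∂_1 are 1 so no torsion. So H_0 = Z.
rank ∂_1 = 5, rank ∂_2 = 2 ⇒ b_1 = 8 − 5 − 2 = 1; all invariant factors of ∂_2 are 1 so no torsion. So H_1 = Z.
rank ∂_2 = 2, rank ∂_3 = 0 ⇒ b_2 = 2 − 2 − 0 = 0. So H_2 = 0.

H_0 = Z,  H_1 = Z,  H_2 = 0.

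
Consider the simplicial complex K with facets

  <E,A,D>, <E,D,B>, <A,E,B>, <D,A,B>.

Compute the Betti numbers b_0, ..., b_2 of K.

K has 4 vertices, 6 edges, 4 triangles.
rank ∂_0 = 0, rank ∂_1 = 3 ⇒ b_0 = 4 − 0 − 3 = 1; all invariant factors of ∂_1 are 1 so no torsion. So H_0 ≅ Z.
rank ∂_1 = 3, rank ∂_2 = 3 ⇒ b_1 = 6 − 3 − 3 = 0; all invariant factors of ∂_2 are 1 so no torsion. So H_1 ≅ 0.
rank ∂_2 = 3, rank ∂_3 = 0 ⇒ b_2 = 4 − 3 − 0 = 1. So H_2 ≅ Z.

b_0 = 1, b_1 = 0, b_2 = 1.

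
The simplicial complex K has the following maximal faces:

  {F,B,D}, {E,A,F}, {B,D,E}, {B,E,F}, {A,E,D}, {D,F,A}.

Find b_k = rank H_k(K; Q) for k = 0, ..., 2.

b_0 = 1, b_1 = 0, b_2 = 1.

Fix the vertex order A < B < D < E < F and write every simplex with vertices in increasing order. Then dim K = 2 and the simplices of K are:

  0-simplices (5): A, B, D, E, F
  1-simplices (9): AD, AE, AF, BD, BE, BF, DE, DF, EF
  2-simplices (6): ADE, ADF, AEF, BDE, BDF, BEF

giving chain groups C_0 ≅ Z^5, C_1 ≅ Z^9, C_2 ≅ Z^6.

∂_1: C_1 → C_0 sends each edge [p,q] (with p < q) to q − p.
As a 5×9 matrix over Z this has rank 4, with invariant factors (1,1,1,1).

∂_2: C_2 → C_1 sends each 2-simplex [p,q,r] to [q,r] − [p,r] + [p,q]. For instance
  ∂ADE = DE − AE + AD,
  ∂ADF = DF − AF + AD.
As a 9×6 matrix over Z this has rank 5, with invariant factors (1,1,1,1,1).

Reading off H_k = ker ∂_k / im ∂_{k+1}:

  H_0: rank C_0 − rank ∂_1 = 5 − 4 = 1, and the invariant factors of ∂_1 are all 1, so H_0 = Z.
  H_1: rank ker ∂_1 − rank ∂_2 = (9 − 4) − 5 = 0, and the invariant factors of ∂_2 are all 1, so H_1 = 0.
  H_2: rank ker ∂_2 − rank ∂_3 = (6 − 5) − 0 = 1, and there is no ∂_3, so H_2 = Z.

As a check, the Euler characteristic is 5 − 9 + 6 = 2, which agrees with 1 − 0 + 1 = 2.

Hence the Betti numbers are b_0 = 1, b_1 = 0, b_2 = 1.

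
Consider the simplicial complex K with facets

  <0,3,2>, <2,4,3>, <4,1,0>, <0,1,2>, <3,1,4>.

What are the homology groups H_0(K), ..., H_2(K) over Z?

K has 5 vertices, 10 edges, 5 triangles.
rank ∂_0 = 0, rank ∂_1 = 4 ⇒ b_0 = 5 − 0 − 4 = 1; all invariant factors of ∂_1 are 1 so no torsion. So H_0 = Z.
rank ∂_1 = 4, rank ∂_2 = 5 ⇒ b_1 = 10 − 4 − 5 = 1; all invariant factors of ∂_2 are 1 so no torsion. So H_1 = Z.
rank ∂_2 = 5, rank ∂_3 = 0 ⇒ b_2 = 5 − 5 − 0 = 0. So H_2 = 0.

H_0 ≅ Z,  H_1 ≅ Z,  H_2 = 0.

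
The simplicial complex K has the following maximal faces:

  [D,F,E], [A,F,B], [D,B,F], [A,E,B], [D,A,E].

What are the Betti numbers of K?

b_0 = 1, b_1 = 1, b_2 = 0.

Order the vertices as A < B < D < E < F. Listing each simplex with vertices in this order, K has dimension 2 with simplices:

  0-simplices (5): A, B, D, E, F
  1-simplices (10): AB, AD, AE, AF, BD, BE, BF, DE, DF, EF
  2-simplices (5): ABE, ABF, ADE, BDF, DEF

Hence C_0 ≅ Z^5, C_1 ≅ Z^10, C_2 ≅ Z^5.

Boundary ∂_1: C_1 → C_0 sends each edge [p,q] (with p < q) to q − p.
The resulting 5×10 matrix has rank 4, and its Smith normal form has invariant factors (1,1,1,1).

∂_2: C_2 → C_1 sends each 2-simplex [p,q,r] to [q,r] − [p,r] + [p,q]. For instance
  ∂ABF = BF − AF + AB,
  ∂DEF = EF − DF + DE.
This gives a 10×5 integer matrix of rank 5; reducing to Smith normal form yields diagonal entries (1,1,1,1,1).

From H_k ≅ ker(∂_k) / im(∂_{k+1}) we obtain:

  H_0: rank C_0 − rank ∂_1 = 5 − 4 = 1, and the invariant factors of ∂_1 are all 1, so H_0 ≅ Z.
  H_1: rank ker ∂_1 − rank ∂_2 = (10 − 4) − 5 = 1, and the invariant factors of ∂_2 are all 1, so H_1 ≅ Z.
  H_2: rank ker ∂_2 − rank ∂_3 = (5 − 5) − 0 = 0, and there is no ∂_3, so H_2 ≅ 0.

As a check, the Euler characteristic is 5 − 10 + 5 = 0, which agrees with 1 − 1 + 0 = 0.
(K is a triangulation of the Möbius band.)

Hence the Betti numbers are b_0 = 1, b_1 = 1, b_2 = 0.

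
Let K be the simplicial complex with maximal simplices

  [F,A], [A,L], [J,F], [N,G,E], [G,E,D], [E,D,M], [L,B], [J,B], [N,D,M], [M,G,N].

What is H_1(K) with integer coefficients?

Order the vertices as A < B < D < E < F < G < J < L < M < N. Listing each simplex with vertices in this order, K has dimension 2 with simplices:

  0-simplices (10): A, B, D, E, F, G, J, L, M, N
  1-simplices (15): AF, AL, BJ, BL, DE, DG, DM, DN, EG, EM, EN, FJ, GM, GN, MN
  2-simplices (5): DEG, DEM, DMN, EGN, GMN

so the chain groups are C_0 ≅ Z^10, C_1 ≅ Z^15, C_2 ≅ Z^5.

∂_1: C_1 → C_0 is given by ∂[p,q] = [q] − [p]. For instance
  ∂DN = N − D.
This gives a 10×15 integer matrix of rank 8; reducing to Smith normal form yields diagonal entries (1,1,1,1,1,1,1,1).

∂_2: C_2 → C_1 acts by ∂[p,q,r] = [q,r] − [p,r] + [p,q]. For instance
  ∂GMN = MN − GN + GM,
  ∂DEM = EM − DM + DE.
As a 15×5 matrix over Z this has rank 5, with invariant factors (1,1,1,1,1).

Now H_k = ker ∂_k / im ∂_{k+1}, so:

  H_1: rank ker ∂_1 − rank ∂_2 = (15 − 8) − 5 = 2, and the invariant factors of ∂_2 are all 1, so H_1 ≅ Z^2.

(K is a triangulation of the disjoint union of the Möbius band and the circle S^1.)

H_1 ≅ Z^2.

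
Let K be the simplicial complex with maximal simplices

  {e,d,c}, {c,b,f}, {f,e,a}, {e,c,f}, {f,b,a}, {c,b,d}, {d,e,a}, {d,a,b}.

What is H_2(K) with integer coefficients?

Fix the vertex order a < b < c < d < e < f and write every simplex with vertices in increasing order. Then dim K = 2 and the simplices of K are:

  0-simplices (6): a, b, c, d, e, f
  1-simplices (12): ab, ad, ae, af, bc, bd, bf, cd, ce, cf, de, ef
  2-simplices (8): abd, abf, ade, aef, bcd, bcf, cde, cef

giving chain groups C_0 ≅ Z^6, C_1 ≅ Z^12, C_2 ≅ Z^8.

∂_1: C_1 → C_0 is given by ∂[p,q] = [q] − [p].
As a 6×12 matrix over Z this has rank 5, with invariant factors (1,1,1,1,1).

∂_2: C_2 → C_1 maps a triangle to the signed sum of its edges. For instance
  ∂ade = de − ae + ad,
  ∂aef = ef − af + ae.
The 12×8 boundary matrix has rank 7 and Smith normal form diag(1,1,1,1,1,1,1).

Computing H_k = (kernel of ∂_k) / (image of ∂_{k+1}):

  H_2: rank ker ∂_2 − rank ∂_3 = (8 − 7) − 0 = 1, and there is no ∂_3, so H_2 ≅ Z.

(K is a triangulation of the 2-sphere S^2.)

H_2 = Z.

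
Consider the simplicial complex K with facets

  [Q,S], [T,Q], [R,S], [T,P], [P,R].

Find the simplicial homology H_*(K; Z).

K has 5 vertices, 5 edges.
rank ∂_0 = 0, rank ∂_1 = 4 ⇒ b_0 = 5 − 0 − 4 = 1; all invariant factors of ∂_1 are 1 so no torsion. So H_0 = Z.
rank ∂_1 = 4, rank ∂_2 = 0 ⇒ b_1 = 5 − 4 − 0 = 1. So H_1 = Z.

H_0 = Z,  H_1 = Z.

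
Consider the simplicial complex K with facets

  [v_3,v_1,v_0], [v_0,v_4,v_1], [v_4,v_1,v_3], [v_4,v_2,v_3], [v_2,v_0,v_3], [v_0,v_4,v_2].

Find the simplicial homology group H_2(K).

K has 5 vertices, 9 edges, 6 triangles.
rank ∂_2 = 5, rank ∂_3 = 0 ⇒ b_2 = 6 − 5 − 0 = 1. So H_2 ≅ Z.

H_2 = Z.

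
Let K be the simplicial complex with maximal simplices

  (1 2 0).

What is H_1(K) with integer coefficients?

Order the vertices as 0 < 1 < 2. Listing each simplex with vertices in this order, K has dimension 2 with simplices:

  0-simplices (3): [0], [1], [2]
  1-simplices (3): [0,1], [0,2], [1,2]
  2-simplices (1): [0,1,2]

giving chain groups C_0 ≅ Z^3, C_1 ≅ Z^3, C_2 ≅ Z^1.

The boundary map ∂_1: C_1 → C_0 is given by ∂[p,q] = [q] − [p].
The resulting 3×3 matrix has rank 2, and its Smith normal form has invariant factors (1,1).

The boundary map ∂_2: C_2 → C_1 maps a triangle to the signed sum of its edges. For instance
  ∂[0,1,2] = [1,2] − [0,2] + [0,1].
As a 3×1 matrix over Z this has rank 1, with invariant factors (1).

Reading off H_k = ker ∂_k / im ∂_{k+1}:

  H_1: rank ker ∂_1 − rank ∂_2 = (3 − 2) − 1 = 0, and the invariant factors of ∂_2 are all 1, so H_1 ≅ 0.

(K is a triangulation of the 2-simplex.)

H_1 ≅ 0.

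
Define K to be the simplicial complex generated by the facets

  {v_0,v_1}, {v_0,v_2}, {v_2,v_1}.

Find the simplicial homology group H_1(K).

Fix the vertex order v_0 < v_1 < v_2 and write every simplex with vertices in increasing order. Then dim K = 1 and the simplices of K are:

  0-simplices (3): [v_0], [v_1], [v_2]
  1-simplices (3): [v_0,v_1], [v_0,v_2], [v_1,v_2]

so the chain groups are C_0 ≅ Z^3, C_1 ≅ Z^3.

∂_1: C_1 → C_0 sends each edge [p,q] (with p < q) to q − p. For instance
  ∂[v_0,v_2] = [v_2] − [v_0].
The 3×3 boundary matrix has rank 2 and Smith normal form diag(1,1).

Computing H_k = (kernel of ∂_k) / (image of ∂_{k+1}):

  H_1: rank ker ∂_1 − rank ∂_2 = (3 − 2) − 0 = 1, and there is no ∂_2, so H_1 ≅ Z.

(K is a triangulation of the circle S^1.)

H_1 ≅ Z.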